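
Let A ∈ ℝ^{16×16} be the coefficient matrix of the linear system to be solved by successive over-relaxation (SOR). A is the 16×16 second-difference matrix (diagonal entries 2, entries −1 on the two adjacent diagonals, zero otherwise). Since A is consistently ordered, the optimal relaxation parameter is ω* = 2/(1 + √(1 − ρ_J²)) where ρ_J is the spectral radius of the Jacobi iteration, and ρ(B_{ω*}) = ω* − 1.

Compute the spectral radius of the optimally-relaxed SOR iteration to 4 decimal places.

ρ_SOR = 0.6895

½·tridiag(1,0,1) at n=16: λ_k = cos(kπ/17); max |λ| at k=1 ⇒ ρ_J = cos(π/17) ≈ 0.9830.
√(1−ρ_J²) simplifies to sin(π/17) = 0.18375.
So ω* = 2/1.18375 = 1.6895 (Young).
[ρ_SOR] ω* − 1 = 0.6895.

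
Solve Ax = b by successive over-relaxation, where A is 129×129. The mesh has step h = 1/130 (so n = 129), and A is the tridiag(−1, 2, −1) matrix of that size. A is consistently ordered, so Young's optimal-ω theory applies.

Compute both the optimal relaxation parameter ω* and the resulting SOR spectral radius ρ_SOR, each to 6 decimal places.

ω* = 1.952813, ρ_SOR = 0.952813

spectrum of D⁻¹(L+U) = {cos(kπ/130) : 1≤k≤129}; ρ_J = cos(π/130) = 0.999708.
√(1−ρ_J²) = |sin(π/130)| = 0.0241637
ω* = 2/(1 + 0.0241637) = 2/1.0241637 = 1.952813.
and ρ(B_{ω*}) = 1.952813 − 1 = 0.952813.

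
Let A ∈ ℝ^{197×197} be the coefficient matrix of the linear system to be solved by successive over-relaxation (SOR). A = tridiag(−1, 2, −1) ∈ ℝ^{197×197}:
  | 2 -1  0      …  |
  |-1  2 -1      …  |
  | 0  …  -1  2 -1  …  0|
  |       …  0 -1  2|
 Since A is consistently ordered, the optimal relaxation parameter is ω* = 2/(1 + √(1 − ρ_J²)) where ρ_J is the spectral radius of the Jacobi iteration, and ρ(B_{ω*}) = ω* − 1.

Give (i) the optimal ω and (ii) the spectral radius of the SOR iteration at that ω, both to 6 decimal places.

ω* = 1.968764, ρ_SOR = 0.968764

ρ_J = max_k |cos(kπ/198)| = cos(π/198) = 0.999874
√(1−ρ_J²) simplifies to sin(π/198) = 0.0158660.
ω* = 2/(1 + 0.0158660) = 2/1.0158660 = 1.968764.
Hence ρ(B_{ω*}) = 1.968764 − 1 = 0.968764.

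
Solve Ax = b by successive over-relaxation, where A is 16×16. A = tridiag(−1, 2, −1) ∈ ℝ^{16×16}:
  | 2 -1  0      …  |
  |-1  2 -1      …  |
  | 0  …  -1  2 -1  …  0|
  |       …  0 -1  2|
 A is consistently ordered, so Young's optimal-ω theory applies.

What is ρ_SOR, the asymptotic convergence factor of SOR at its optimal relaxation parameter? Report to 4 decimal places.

ρ_SOR = 0.6895

[ρ_J] n=16: ρ(B_J) = cos(π/(n+1)) = cos(π/17) = 0.9830.
1 − cos²(π/17) = sin²(π/17) ⇒ √(1−ρ_J²) = sin(π/17) = 0.18375.
ω* = 2/(1+0.18375) = 1.6895
At ω = 1.6895 every |λ(B_ω)| = ω−1, so ρ_SOR = 0.6895.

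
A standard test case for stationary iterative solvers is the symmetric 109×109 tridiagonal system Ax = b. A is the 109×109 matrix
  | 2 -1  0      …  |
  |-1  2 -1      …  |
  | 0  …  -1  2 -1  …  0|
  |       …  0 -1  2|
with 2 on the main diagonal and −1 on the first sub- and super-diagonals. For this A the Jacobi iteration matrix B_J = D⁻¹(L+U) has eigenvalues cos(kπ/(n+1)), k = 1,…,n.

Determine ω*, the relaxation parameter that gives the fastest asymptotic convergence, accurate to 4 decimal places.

ω* = 1.9445

n=109: λ(B_J) = 1 − λ(A)/2 = cos(kπ/110); k=1 gives ρ_J = 0.9996.
root = sin(π/110) = 0.02856  (since 1−cos² = sin²).
Then 2/(1+√(1−ρ_J²)) = 2/(1+0.02856); ω* = 2/1.02856 = 1.9445.
and ρ(B_{ω*}) = 1.9445 − 1 = 0.9445.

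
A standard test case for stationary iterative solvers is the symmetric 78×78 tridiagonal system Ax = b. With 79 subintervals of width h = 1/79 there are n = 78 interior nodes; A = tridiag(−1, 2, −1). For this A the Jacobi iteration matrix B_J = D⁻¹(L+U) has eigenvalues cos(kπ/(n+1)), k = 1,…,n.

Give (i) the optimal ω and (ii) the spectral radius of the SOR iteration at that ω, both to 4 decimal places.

ω* = 1.9235, ρ_SOR = 0.9235

B_J for the 78×78 system has eigenvalues cos(kπ/79); ρ_J = cos(π/79) = 0.9992.
√(1 − cos²(π/79)) = sin(π/79) ≈ 0.03976.
ω* = 2/(1+0.03976) = 1.9235
At ω = 1.9235 every |λ(B_ω)| = ω−1, so ρ_SOR = 0.9235.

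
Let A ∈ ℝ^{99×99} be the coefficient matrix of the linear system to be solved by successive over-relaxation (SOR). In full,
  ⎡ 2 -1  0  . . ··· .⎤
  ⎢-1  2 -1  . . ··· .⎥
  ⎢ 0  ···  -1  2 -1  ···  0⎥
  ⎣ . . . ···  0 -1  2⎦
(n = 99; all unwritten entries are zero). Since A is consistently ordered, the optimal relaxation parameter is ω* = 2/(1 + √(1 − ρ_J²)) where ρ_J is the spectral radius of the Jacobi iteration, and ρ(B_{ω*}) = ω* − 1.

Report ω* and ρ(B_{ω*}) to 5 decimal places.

ω* = 1.93909, ρ_SOR = 0.93909

With n=99, ρ(Jacobi) = cos(π/100) = 0.99951.
√(1−ρ_J²) simplifies to sin(π/100) = 0.031411.
[ω*] 2 ÷ (1 + 0.031411) = 2 ÷ 1.031411 = 1.93909.
and ρ(B_{ω*}) = 1.93909 − 1 = 0.93909.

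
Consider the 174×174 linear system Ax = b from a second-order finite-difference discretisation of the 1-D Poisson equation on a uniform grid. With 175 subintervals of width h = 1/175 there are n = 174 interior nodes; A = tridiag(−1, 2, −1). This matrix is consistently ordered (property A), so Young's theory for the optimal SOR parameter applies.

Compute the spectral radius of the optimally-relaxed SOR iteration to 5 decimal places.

ρ_SOR = 0.96473

[ρ_J] n=174: ρ(B_J) = cos(π/(n+1)) = cos(π/175) = 0.99984.
√(1−ρ_J²) simplifies to sin(π/175) = 0.017951.
ω* = 2/(1+0.017951) = 1.96473
ρ_SOR = ω* − 1 = 1.96473 − 1 = 0.96473.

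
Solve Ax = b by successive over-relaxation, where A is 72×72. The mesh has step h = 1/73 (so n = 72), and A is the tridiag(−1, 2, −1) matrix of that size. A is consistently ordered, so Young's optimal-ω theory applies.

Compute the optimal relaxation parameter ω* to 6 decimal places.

ω* = 1.917505

n=72: λ(B_J) = 1 − λ(A)/2 = cos(kπ/73); k=1 gives ρ_J = 0.999074.
√(1 − cos²(π/73)) = sin(π/73) ≈ 0.0430222.
[ω*] 2 ÷ (1 + 0.0430222) = 2 ÷ 1.0430222 = 1.917505.
ρ_SOR = ω* − 1 = 1.917505 − 1 = 0.917505.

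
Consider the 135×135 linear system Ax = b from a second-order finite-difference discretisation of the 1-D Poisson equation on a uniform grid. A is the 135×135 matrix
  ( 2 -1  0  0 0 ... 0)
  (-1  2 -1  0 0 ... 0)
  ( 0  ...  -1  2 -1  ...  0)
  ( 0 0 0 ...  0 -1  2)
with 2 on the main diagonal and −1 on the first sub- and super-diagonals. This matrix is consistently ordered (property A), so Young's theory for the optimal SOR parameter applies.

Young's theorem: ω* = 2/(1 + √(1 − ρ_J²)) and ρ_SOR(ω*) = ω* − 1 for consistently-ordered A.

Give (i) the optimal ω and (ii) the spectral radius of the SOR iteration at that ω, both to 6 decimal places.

With n=135, ρ(Jacobi) = cos(π/136) = 0.999733.
√(1−ρ_J²) simplifies to sin(π/136) = 0.0230979.
So ω* = 2/1.0230979 = 1.954847 (Young).
At ω = 1.954847 every |λ(B_ω)| = ω−1, so ρ_SOR = 0.954847.

ω* = 1.954847, ρ_SOR = 0.954847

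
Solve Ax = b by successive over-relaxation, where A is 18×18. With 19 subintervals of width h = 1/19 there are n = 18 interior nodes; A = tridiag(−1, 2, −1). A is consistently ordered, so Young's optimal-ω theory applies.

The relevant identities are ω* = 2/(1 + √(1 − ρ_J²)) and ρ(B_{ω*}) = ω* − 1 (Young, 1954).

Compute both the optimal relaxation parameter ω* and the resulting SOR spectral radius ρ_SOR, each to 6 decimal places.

ω* = 1.717336, ρ_SOR = 0.717336

With n=18, ρ(Jacobi) = cos(π/19) = 0.986361.
√(1 − cos²(π/19)) = sin(π/19) ≈ 0.1645946.
Then 2/(1+√(1−ρ_J²)) = 2/(1+0.1645946); ω* = 2/1.1645946 = 1.717336.
Hence ρ(B_{ω*}) = 1.717336 − 1 = 0.717336.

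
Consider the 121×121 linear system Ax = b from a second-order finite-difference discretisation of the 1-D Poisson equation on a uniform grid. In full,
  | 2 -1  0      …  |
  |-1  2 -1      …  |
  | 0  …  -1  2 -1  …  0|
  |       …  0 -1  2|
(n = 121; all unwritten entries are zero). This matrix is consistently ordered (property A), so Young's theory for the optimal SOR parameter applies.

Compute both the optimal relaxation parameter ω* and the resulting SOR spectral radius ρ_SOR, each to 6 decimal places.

ω* = 1.949797, ρ_SOR = 0.949797

[ρ_J] n=121: ρ(B_J) = cos(π/(n+1)) = cos(π/122) = 0.999668.
root = sin(π/122) = 0.0257479  (since 1−cos² = sin²).
ω* = 2/(1+0.0257479) = 1.949797
Hence ρ(B_{ω*}) = 1.949797 − 1 = 0.949797.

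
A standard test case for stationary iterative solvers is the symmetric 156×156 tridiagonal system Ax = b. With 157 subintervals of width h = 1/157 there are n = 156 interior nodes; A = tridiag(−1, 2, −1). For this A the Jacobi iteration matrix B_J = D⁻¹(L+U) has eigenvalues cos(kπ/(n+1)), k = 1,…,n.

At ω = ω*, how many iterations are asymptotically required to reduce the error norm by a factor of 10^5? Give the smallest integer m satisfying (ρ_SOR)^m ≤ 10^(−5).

m = 288

n=156: λ(B_J) = 1 − λ(A)/2 = cos(kπ/157); k=1 gives ρ_J = 0.9997998.
√(1−ρ_J²) simplifies to sin(π/157) = 0.0200088.
[ω*] 2 ÷ (1 + 0.0200088) = 2 ÷ 1.0200088 = 1.9607674.
Hence ρ(B_{ω*}) = 1.9607674 − 1 = 0.9607674.
ρ_SOR^m ≤ 10^(−5) ⇔ m ≥ 5·ln10/(−ln 0.9607674) = 11.5129/0.0400229 = 287.658; m = ⌈287.658⌉ = 288.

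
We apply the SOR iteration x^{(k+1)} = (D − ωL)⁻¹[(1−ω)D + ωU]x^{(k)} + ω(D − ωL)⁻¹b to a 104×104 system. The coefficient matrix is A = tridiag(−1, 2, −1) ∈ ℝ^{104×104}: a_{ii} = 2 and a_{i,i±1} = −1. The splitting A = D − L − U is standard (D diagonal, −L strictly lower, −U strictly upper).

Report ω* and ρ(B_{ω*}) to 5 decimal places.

ω* = 1.94191, ρ_SOR = 0.94191

[ρ_J] n=104: ρ(B_J) = cos(π/(n+1)) = cos(π/105) = 0.99955.
root = sin(π/105) = 0.029915  (since 1−cos² = sin²).
ω* = 2 / (1 + 0.029915) = 2 / 1.029915 ≈ 1.94191.
ρ_SOR = ω* − 1 ≈ 0.94191.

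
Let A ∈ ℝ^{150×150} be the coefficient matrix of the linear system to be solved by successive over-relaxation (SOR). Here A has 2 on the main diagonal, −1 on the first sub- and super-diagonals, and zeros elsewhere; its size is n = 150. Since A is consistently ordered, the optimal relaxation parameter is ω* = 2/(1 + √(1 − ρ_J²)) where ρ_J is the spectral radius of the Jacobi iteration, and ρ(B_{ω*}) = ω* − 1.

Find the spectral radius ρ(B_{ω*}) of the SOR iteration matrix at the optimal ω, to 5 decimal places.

ρ_J = max_k |cos(kπ/151)| = cos(π/151) = 0.99978
root = sin(π/151) = 0.020804  (since 1−cos² = sin²).
ω* = 2/(1+0.020804) = 1.95924
ρ_SOR = ω* − 1 = 1.95924 − 1 = 0.95924.

ρ_SOR = 0.95924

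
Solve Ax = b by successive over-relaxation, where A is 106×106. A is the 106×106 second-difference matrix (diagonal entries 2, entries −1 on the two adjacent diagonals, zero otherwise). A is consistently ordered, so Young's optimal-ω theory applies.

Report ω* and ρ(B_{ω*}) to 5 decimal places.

ω* = 1.94296, ρ_SOR = 0.94296

B_J for the 106×106 system has eigenvalues cos(kπ/107); ρ_J = cos(π/107) = 0.99957.
1 − cos²(π/107) = sin²(π/107) ⇒ √(1−ρ_J²) = sin(π/107) = 0.029356.
[ω*] 2 ÷ (1 + 0.029356) = 2 ÷ 1.029356 = 1.94296.
[ρ_SOR] ω* − 1 = 0.94296.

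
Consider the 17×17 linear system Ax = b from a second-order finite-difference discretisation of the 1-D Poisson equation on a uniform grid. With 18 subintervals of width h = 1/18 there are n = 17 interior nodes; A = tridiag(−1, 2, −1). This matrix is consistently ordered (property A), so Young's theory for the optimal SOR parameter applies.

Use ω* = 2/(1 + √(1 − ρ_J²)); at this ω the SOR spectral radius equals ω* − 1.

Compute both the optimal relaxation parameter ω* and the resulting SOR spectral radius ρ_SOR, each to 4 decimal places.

½·tridiag(1,0,1) at n=17: λ_k = cos(kπ/18); max |λ| at k=1 ⇒ ρ_J = cos(π/18) ≈ 0.9848.
√(1−ρ_J²) = |sin(π/18)| = 0.17365
ω* = 2/(1 + 0.17365) = 2/1.17365 = 1.7041.
ρ(B_{ω*}) = ω*−1 = 0.7041

ω* = 1.7041, ρ_SOR = 0.7041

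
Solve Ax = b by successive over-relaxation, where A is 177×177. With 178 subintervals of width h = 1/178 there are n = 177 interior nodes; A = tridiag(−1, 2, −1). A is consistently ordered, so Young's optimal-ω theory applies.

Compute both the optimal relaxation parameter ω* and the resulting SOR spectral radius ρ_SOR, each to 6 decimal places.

B_J for the 177×177 system has eigenvalues cos(kπ/178); ρ_J = cos(π/178) = 0.999844.
√(1−ρ_J²) = |sin(π/178)| = 0.0176485
ω* = 2/(1+0.0176485) = 1.965315
Hence ρ(B_{ω*}) = 1.965315 − 1 = 0.965315.

ω* = 1.965315, ρ_SOR = 0.965315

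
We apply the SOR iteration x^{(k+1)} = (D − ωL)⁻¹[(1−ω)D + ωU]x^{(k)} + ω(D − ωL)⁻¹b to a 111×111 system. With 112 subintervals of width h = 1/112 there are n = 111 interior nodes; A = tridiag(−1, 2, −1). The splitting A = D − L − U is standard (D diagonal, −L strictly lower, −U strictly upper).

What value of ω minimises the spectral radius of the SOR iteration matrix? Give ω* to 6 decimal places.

ω* = 1.945438

[ρ_J] n=111: ρ(B_J) = cos(π/(n+1)) = cos(π/112) = 0.999607.
√(1−ρ_J²) simplifies to sin(π/112) = 0.0280463.
[ω*] 2 ÷ (1 + 0.0280463) = 2 ÷ 1.0280463 = 1.945438.
ρ(B_{ω*}) = ω*−1 = 0.945438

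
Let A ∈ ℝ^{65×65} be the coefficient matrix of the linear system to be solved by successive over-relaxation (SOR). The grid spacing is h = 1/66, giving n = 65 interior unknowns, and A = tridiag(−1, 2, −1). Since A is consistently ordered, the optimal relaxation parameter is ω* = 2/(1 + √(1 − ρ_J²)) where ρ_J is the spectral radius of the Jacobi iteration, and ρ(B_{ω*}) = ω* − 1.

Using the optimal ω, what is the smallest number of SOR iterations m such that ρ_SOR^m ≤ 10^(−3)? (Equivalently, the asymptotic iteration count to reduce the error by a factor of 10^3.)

m = 73

With n=65, ρ(Jacobi) = cos(π/66) = 0.9988673.
√(1−ρ_J²) simplifies to sin(π/66) = 0.0475819.
Then 2/(1+√(1−ρ_J²)) = 2/(1+0.0475819); ω* = 2/1.0475819 = 1.9091586.
ρ_SOR = ω* − 1 ≈ 0.9091586.
m ≥ 3·ln10 / (−ln 0.9091586) = 72.533; smallest integer m = 73.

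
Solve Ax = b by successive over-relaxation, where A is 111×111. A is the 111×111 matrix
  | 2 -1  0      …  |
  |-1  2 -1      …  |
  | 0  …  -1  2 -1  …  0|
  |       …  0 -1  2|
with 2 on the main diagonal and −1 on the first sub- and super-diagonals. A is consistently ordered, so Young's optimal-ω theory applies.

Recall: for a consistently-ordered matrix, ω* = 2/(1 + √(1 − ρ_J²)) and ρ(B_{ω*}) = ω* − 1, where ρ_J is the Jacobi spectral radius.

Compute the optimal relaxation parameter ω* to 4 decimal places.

ω* = 1.9454

With n=111, ρ(Jacobi) = cos(π/112) = 0.9996.
1 − cos²(π/112) = sin²(π/112) ⇒ √(1−ρ_J²) = sin(π/112) = 0.02805.
Then 2/(1+√(1−ρ_J²)) = 2/(1+0.02805); ω* = 2/1.02805 = 1.9454.
At ω = 1.9454 every |λ(B_ω)| = ω−1, so ρ_SOR = 0.9454.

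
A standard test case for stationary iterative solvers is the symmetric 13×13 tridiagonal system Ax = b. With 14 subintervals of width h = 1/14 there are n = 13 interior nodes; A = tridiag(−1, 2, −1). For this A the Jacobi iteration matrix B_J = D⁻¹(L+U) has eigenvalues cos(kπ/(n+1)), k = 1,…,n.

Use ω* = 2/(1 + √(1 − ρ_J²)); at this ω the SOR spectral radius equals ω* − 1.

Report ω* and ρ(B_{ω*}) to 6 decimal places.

ω* = 1.635964, ρ_SOR = 0.635964

B_J for the 13×13 system has eigenvalues cos(kπ/14); ρ_J = cos(π/14) = 0.974928.
√(1−ρ_J²) simplifies to sin(π/14) = 0.2225209.
[ω*] 2 ÷ (1 + 0.2225209) = 2 ÷ 1.2225209 = 1.635964.
ρ(B_{ω*}) = ω*−1 = 0.635964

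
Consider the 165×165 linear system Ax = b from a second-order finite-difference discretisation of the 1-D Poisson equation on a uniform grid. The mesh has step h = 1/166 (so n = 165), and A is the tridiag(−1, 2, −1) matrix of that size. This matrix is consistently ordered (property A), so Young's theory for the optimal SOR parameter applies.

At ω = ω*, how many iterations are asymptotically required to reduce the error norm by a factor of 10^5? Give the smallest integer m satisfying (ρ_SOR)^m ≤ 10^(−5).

spectrum of D⁻¹(L+U) = {cos(kπ/166) : 1≤k≤165}; ρ_J = cos(π/166) = 0.9998209.
√(1−ρ_J²) = |sin(π/166)| = 0.0189241
Young: ω* = 2/(1+√(1−ρ_J²)) = 2/(1+0.0189241) = 2/1.0189241 = 1.9628547.
Hence ρ(B_{ω*}) = 1.9628547 − 1 = 0.9628547.
ρ_SOR^m ≤ 10^(−5) ⇔ m ≥ 5·ln10/(−ln 0.9628547) = 11.5129/0.0378528 = 304.149; m = ⌈304.149⌉ = 305.

m = 305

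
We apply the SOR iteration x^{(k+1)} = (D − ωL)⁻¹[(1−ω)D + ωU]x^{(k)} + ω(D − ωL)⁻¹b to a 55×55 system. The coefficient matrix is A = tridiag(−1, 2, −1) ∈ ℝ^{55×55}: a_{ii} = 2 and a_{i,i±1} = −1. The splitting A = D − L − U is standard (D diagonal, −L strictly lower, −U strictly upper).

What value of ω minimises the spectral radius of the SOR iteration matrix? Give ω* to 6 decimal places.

ω* = 1.893813

With n=55, ρ(Jacobi) = cos(π/56) = 0.998427.
root = sin(π/56) = 0.0560704  (since 1−cos² = sin²).
ω* = 2/(1+0.0560704) = 1.893813
ρ_SOR = ω* − 1 ≈ 0.893813.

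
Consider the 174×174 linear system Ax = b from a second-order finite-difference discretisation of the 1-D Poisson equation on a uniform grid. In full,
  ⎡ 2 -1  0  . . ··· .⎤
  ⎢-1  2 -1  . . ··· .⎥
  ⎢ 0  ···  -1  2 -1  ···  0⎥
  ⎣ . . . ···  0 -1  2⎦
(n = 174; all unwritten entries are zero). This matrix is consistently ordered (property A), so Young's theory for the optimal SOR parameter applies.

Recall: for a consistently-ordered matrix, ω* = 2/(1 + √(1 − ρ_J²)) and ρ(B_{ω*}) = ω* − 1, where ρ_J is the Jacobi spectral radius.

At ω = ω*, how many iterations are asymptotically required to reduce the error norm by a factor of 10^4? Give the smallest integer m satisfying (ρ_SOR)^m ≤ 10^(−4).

m = 257

[ρ_J] n=174: ρ(B_J) = cos(π/(n+1)) = cos(π/175) = 0.9998389.
root = sin(π/175) = 0.0179510  (since 1−cos² = sin²).
ω* = 2/(1+0.0179510) = 1.9647311
ρ(B_{ω*}) = ω*−1 = 0.9647311
m ≥ 4·ln10 / (−ln 0.9647311) = 256.513; smallest integer m = 257.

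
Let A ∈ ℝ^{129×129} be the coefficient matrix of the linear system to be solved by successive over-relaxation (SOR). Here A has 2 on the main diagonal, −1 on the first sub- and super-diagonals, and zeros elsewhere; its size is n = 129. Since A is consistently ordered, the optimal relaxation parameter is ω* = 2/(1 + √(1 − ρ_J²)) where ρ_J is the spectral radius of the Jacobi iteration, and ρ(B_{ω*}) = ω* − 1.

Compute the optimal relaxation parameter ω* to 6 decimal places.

[ρ_J] n=129: ρ(B_J) = cos(π/(n+1)) = cos(π/130) = 0.999708.
1 − cos²(π/130) = sin²(π/130) ⇒ √(1−ρ_J²) = sin(π/130) = 0.0241637.
So ω* = 2/1.0241637 = 1.952813 (Young).
and ρ(B_{ω*}) = 1.952813 − 1 = 0.952813.

ω* = 1.952813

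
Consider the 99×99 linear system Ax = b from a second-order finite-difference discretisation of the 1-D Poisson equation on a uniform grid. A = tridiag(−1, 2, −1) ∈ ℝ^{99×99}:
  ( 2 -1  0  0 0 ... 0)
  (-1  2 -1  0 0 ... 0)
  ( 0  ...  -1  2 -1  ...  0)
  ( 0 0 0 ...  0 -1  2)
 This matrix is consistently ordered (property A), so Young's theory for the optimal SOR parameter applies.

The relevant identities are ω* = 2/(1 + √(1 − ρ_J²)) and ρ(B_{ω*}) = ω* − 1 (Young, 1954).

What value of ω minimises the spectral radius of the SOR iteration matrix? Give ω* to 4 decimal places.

ρ_J = max_k |cos(kπ/100)| = cos(π/100) = 0.9995
√(1−ρ_J²) simplifies to sin(π/100) = 0.03141.
ω* = 2/(1+0.03141) = 1.9391
and ρ(B_{ω*}) = 1.9391 − 1 = 0.9391.

ω* = 1.9391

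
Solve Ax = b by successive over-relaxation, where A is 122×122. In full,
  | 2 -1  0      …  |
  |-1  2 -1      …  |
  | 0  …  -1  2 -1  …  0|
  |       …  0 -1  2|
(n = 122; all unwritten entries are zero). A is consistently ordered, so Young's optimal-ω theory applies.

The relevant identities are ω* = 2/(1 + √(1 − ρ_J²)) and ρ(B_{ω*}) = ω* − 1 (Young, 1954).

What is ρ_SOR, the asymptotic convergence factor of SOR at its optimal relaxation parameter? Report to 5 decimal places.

½·tridiag(1,0,1) at n=122: λ_k = cos(kπ/123); max |λ| at k=1 ⇒ ρ_J = cos(π/123) ≈ 0.99967.
1 − cos²(π/123) = sin²(π/123) ⇒ √(1−ρ_J²) = sin(π/123) = 0.025539.
So ω* = 2/1.025539 = 1.95019 (Young).
ρ_SOR = ω* − 1 ≈ 0.95019.

ρ_SOR = 0.95019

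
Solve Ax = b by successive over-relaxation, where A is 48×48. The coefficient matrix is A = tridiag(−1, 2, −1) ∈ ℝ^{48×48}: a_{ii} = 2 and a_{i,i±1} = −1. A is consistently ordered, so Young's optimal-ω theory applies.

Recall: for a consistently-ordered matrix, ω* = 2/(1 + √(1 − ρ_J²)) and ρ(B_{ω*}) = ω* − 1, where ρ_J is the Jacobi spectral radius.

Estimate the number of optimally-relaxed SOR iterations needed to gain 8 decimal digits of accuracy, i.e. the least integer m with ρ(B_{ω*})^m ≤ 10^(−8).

[ρ_J] n=48: ρ(B_J) = cos(π/(n+1)) = cos(π/49) = 0.9979454.
√(1 − cos²(π/49)) = sin(π/49) ≈ 0.0640702.
[ω*] 2 ÷ (1 + 0.0640702) = 2 ÷ 1.0640702 = 1.8795752.
[ρ_SOR] ω* − 1 = 0.8795752.
Need (0.8795752)^m ≤ 10^(−8): m ≥ 8·ln10/|ln 0.8795752| = 18.4207/0.128316 = 143.557 ⇒ m = 144.

m = 144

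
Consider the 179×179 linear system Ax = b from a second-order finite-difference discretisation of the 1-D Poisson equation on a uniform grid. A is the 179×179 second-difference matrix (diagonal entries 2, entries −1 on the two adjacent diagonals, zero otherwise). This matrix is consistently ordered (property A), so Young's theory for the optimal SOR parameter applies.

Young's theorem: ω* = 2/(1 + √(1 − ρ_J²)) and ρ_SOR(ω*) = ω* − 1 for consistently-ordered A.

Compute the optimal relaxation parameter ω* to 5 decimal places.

ω* = 1.96569

n=179: λ(B_J) = 1 − λ(A)/2 = cos(kπ/180); k=1 gives ρ_J = 0.99985.
1 − cos²(π/180) = sin²(π/180) ⇒ √(1−ρ_J²) = sin(π/180) = 0.017452.
So ω* = 2/1.017452 = 1.96569 (Young).
ρ(B_{ω*}) = ω*−1 = 0.96569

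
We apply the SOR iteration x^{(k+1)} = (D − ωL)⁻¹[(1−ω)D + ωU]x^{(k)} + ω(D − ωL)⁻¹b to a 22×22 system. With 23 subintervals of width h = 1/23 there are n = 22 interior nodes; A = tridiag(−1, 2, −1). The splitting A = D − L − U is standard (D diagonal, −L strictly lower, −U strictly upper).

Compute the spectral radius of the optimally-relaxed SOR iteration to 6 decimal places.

ρ_SOR = 0.760305

With n=22, ρ(Jacobi) = cos(π/23) = 0.990686.
1 − cos²(π/23) = sin²(π/23) ⇒ √(1−ρ_J²) = sin(π/23) = 0.1361666.
So ω* = 2/1.1361666 = 1.760305 (Young).
Hence ρ(B_{ω*}) = 1.760305 − 1 = 0.760305.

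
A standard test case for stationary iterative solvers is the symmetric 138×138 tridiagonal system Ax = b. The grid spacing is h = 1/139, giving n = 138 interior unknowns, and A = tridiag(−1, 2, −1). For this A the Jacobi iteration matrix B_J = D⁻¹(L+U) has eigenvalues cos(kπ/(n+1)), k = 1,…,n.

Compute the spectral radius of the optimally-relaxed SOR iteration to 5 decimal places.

ρ_SOR = 0.95580

½·tridiag(1,0,1) at n=138: λ_k = cos(kπ/139); max |λ| at k=1 ⇒ ρ_J = cos(π/139) ≈ 0.99974.
root = sin(π/139) = 0.022599  (since 1−cos² = sin²).
ω* = 2/(1 + 0.022599) = 2/1.022599 = 1.95580.
At ω = 1.95580 every |λ(B_ω)| = ω−1, so ρ_SOR = 0.95580.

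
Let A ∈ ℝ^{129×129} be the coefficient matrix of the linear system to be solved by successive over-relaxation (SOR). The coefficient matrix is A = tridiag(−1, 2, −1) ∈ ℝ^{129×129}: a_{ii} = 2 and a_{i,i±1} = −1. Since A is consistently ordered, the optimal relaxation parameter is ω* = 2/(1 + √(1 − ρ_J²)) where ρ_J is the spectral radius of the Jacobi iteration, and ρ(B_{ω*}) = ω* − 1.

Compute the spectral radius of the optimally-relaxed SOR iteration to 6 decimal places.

ρ_SOR = 0.952813

[ρ_J] n=129: ρ(B_J) = cos(π/(n+1)) = cos(π/130) = 0.999708.
root = sin(π/130) = 0.0241637  (since 1−cos² = sin²).
ω* = 2/(1 + 0.0241637) = 2/1.0241637 = 1.952813.
ρ_SOR = ω* − 1 ≈ 0.952813.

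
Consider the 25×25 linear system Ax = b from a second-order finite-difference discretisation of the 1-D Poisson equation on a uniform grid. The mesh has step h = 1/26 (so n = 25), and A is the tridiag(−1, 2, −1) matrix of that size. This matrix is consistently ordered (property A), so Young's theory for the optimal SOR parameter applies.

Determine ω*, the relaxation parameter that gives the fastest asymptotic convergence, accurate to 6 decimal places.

½·tridiag(1,0,1) at n=25: λ_k = cos(kπ/26); max |λ| at k=1 ⇒ ρ_J = cos(π/26) ≈ 0.992709.
√(1−ρ_J²) simplifies to sin(π/26) = 0.1205367.
ω* = 2/(1+0.1205367) = 1.784859
At ω = 1.784859 every |λ(B_ω)| = ω−1, so ρ_SOR = 0.784859.

ω* = 1.784859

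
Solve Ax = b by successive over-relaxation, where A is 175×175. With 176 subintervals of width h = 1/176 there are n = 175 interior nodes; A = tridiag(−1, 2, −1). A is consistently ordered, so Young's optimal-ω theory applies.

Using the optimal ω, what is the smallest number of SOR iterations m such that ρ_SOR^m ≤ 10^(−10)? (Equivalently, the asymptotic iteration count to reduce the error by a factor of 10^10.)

m = 645

ρ_J = max_k |cos(kπ/176)| = cos(π/176) = 0.9998407
√(1 − cos²(π/176)) = sin(π/176) ≈ 0.0178490.
Young: ω* = 2/(1+√(1−ρ_J²)) = 2/(1+0.0178490) = 2/1.0178490 = 1.9649280.
[ρ_SOR] ω* − 1 = 0.9649280.
(0.9649280)^m ≤ 10^{−10}  ⇒  m·ln(0.9649280) ≤ −10·ln10  ⇒  m ≥ 644.951  ⇒  m = 645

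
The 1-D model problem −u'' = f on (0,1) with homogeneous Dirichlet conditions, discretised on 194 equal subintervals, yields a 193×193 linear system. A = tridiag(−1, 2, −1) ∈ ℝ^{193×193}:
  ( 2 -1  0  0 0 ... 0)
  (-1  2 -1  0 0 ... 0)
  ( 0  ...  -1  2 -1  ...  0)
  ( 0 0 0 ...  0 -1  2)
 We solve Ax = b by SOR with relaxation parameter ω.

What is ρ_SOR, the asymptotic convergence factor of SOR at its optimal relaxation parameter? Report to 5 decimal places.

spectrum of D⁻¹(L+U) = {cos(kπ/194) : 1≤k≤193}; ρ_J = cos(π/194) = 0.99987.
√(1−ρ_J²) simplifies to sin(π/194) = 0.016193.
ω* = 2/(1 + 0.016193) = 2/1.016193 = 1.96813.
and ρ(B_{ω*}) = 1.96813 − 1 = 0.96813.

ρ_SOR = 0.96813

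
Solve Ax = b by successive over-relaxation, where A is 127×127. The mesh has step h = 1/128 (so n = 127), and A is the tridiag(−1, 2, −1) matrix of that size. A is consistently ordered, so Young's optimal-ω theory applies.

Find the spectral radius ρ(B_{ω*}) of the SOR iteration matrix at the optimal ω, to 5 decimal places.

ρ_SOR = 0.95209

n=127: λ(B_J) = 1 − λ(A)/2 = cos(kπ/128); k=1 gives ρ_J = 0.99970.
√(1−ρ_J²) simplifies to sin(π/128) = 0.024541.
ω* = 2/(1 + 0.024541) = 2/1.024541 = 1.95209.
and ρ(B_{ω*}) = 1.95209 − 1 = 0.95209.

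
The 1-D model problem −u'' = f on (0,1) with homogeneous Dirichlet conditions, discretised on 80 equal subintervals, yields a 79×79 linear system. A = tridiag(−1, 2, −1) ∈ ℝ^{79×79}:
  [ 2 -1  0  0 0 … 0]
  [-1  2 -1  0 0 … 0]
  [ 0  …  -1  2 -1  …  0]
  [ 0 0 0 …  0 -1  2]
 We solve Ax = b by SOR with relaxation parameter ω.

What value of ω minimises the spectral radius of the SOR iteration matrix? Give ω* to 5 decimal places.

½·tridiag(1,0,1) at n=79: λ_k = cos(kπ/80); max |λ| at k=1 ⇒ ρ_J = cos(π/80) ≈ 0.99923.
√(1 − cos²(π/80)) = sin(π/80) ≈ 0.039260.
ω* = 2 / (1 + 0.039260) = 2 / 1.039260 ≈ 1.92445.
At ω = 1.92445 every |λ(B_ω)| = ω−1, so ρ_SOR = 0.92445.

ω* = 1.92445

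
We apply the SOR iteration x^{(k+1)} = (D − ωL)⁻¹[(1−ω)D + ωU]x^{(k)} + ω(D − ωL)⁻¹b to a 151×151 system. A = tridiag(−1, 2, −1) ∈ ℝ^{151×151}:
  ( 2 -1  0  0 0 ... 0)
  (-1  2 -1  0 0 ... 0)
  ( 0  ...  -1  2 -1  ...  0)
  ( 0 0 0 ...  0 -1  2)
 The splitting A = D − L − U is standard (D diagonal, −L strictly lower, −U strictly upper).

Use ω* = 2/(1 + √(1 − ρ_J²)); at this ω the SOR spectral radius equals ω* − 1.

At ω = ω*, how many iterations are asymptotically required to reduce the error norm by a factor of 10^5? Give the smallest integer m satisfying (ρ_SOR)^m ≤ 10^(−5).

m = 279

n=151: λ(B_J) = 1 − λ(A)/2 = cos(kπ/152); k=1 gives ρ_J = 0.9997864.
√(1−ρ_J²) = |sin(π/152)| = 0.0206669
ω* = 2 / (1 + 0.0206669) = 2 / 1.0206669 ≈ 1.9595031.
Hence ρ(B_{ω*}) = 1.9595031 − 1 = 0.9595031.
m ≥ 5·ln10 / (−ln 0.9595031) = 278.495; smallest integer m = 279.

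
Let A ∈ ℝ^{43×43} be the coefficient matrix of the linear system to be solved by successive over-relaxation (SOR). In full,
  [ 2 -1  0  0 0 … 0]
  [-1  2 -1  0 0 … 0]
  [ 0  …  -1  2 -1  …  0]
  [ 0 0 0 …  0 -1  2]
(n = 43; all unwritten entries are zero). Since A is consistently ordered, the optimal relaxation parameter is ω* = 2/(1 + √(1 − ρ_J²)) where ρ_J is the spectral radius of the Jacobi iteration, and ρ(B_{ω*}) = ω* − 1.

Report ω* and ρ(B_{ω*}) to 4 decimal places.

ω* = 1.8668, ρ_SOR = 0.8668

B_J for the 43×43 system has eigenvalues cos(kπ/44); ρ_J = cos(π/44) = 0.9975.
root = sin(π/44) = 0.07134  (since 1−cos² = sin²).
ω* = 2 / (1 + 0.07134) = 2 / 1.07134 ≈ 1.8668.
ρ_SOR = ω* − 1 ≈ 0.8668.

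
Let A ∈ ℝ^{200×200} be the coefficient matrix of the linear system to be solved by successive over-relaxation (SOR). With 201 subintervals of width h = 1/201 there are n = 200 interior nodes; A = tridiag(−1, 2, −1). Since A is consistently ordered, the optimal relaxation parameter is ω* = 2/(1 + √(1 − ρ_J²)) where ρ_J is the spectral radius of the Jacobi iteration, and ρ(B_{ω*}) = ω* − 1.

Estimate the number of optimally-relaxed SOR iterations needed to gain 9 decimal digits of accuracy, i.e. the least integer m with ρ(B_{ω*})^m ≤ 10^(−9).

m = 663

spectrum of D⁻¹(L+U) = {cos(kπ/201) : 1≤k≤200}; ρ_J = cos(π/201) = 0.9998779.
1 − cos²(π/201) = sin²(π/201) ⇒ √(1−ρ_J²) = sin(π/201) = 0.0156292.
Young: ω* = 2/(1+√(1−ρ_J²)) = 2/(1+0.0156292) = 2/1.0156292 = 1.9692226.
ρ(B_{ω*}) = ω*−1 = 0.9692226
For 9 digits: m = 9·ln10 / (−ln 0.9692226) = 20.7233/0.031261 = 662.912; round up → m = 663.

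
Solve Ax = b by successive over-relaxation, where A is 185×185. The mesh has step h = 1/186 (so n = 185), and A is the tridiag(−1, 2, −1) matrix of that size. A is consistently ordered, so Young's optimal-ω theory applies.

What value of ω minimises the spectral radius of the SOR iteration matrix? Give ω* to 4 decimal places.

ω* = 1.9668

With n=185, ρ(Jacobi) = cos(π/186) = 0.9999.
√(1−ρ_J²) = |sin(π/186)| = 0.01689
[ω*] 2 ÷ (1 + 0.01689) = 2 ÷ 1.01689 = 1.9668.
Hence ρ(B_{ω*}) = 1.9668 − 1 = 0.9668.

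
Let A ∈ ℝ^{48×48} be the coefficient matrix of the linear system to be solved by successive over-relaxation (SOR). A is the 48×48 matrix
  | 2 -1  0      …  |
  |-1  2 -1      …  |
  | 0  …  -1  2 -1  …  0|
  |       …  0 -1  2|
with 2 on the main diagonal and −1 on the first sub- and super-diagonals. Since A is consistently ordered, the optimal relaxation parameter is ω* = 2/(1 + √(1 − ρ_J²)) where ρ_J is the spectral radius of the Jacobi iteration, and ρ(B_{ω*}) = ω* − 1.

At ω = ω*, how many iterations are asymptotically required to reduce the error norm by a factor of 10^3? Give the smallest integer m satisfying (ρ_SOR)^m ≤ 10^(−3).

ρ_J = max_k |cos(kπ/49)| = cos(π/49) = 0.9979454
√(1 − cos²(π/49)) = sin(π/49) ≈ 0.0640702.
Then 2/(1+√(1−ρ_J²)) = 2/(1+0.0640702); ω* = 2/1.0640702 = 1.8795752.
and ρ(B_{ω*}) = 1.8795752 − 1 = 0.8795752.
For 3 digits: m = 3·ln10 / (−ln 0.8795752) = 6.90776/0.128316 = 53.834; round up → m = 54.

m = 54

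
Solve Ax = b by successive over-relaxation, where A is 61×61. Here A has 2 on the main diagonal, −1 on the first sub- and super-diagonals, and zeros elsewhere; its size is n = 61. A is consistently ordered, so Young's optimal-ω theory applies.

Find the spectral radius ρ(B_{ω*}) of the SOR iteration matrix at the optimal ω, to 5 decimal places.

ρ_SOR = 0.90359

½·tridiag(1,0,1) at n=61: λ_k = cos(kπ/62); max |λ| at k=1 ⇒ ρ_J = cos(π/62) ≈ 0.99872.
√(1 − cos²(π/62)) = sin(π/62) ≈ 0.050649.
ω* = 2/(1+0.050649) = 1.90359
At ω = 1.90359 every |λ(B_ω)| = ω−1, so ρ_SOR = 0.90359.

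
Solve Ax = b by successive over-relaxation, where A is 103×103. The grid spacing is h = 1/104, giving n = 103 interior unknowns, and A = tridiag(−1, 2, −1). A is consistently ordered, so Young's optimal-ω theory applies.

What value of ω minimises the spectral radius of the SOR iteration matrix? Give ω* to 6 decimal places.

n=103: λ(B_J) = 1 − λ(A)/2 = cos(kπ/104); k=1 gives ρ_J = 0.999544.
√(1−ρ_J²) = |sin(π/104)| = 0.0302030
So ω* = 2/1.0302030 = 1.941365 (Young).
[ρ_SOR] ω* − 1 = 0.941365.

ω* = 1.941365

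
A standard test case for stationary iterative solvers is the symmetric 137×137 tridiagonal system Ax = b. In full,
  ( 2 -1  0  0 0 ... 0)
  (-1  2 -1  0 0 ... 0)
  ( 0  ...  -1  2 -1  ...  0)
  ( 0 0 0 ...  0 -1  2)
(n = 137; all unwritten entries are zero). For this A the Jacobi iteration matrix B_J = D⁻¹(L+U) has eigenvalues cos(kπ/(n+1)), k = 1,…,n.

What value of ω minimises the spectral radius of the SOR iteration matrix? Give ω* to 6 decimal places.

With n=137, ρ(Jacobi) = cos(π/138) = 0.999741.
√(1 − cos²(π/138)) = sin(π/138) ≈ 0.0227632.
ω* = 2/(1+0.0227632) = 1.955487
ρ_SOR = ω* − 1 = 1.955487 − 1 = 0.955487.

ω* = 1.955487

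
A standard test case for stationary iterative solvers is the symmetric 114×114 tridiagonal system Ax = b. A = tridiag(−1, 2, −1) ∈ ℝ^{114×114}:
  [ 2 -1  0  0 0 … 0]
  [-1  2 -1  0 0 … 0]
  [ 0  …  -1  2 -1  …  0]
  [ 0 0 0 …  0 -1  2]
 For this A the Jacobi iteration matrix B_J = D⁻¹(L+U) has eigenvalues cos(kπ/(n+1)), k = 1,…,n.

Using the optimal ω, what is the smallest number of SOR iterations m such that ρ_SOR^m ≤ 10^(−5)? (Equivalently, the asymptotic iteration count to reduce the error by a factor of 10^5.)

n=114: λ(B_J) = 1 − λ(A)/2 = cos(kπ/115); k=1 gives ρ_J = 0.9996269.
root = sin(π/115) = 0.0273148  (since 1−cos² = sin²).
Young: ω* = 2/(1+√(1−ρ_J²)) = 2/(1+0.0273148) = 2/1.0273148 = 1.9468229.
ρ_SOR = ω* − 1 ≈ 0.9468229.
(0.9468229)^m ≤ 10^{−5}  ⇒  m·ln(0.9468229) ≤ −5·ln10  ⇒  m ≥ 210.692  ⇒  m = 211

m = 211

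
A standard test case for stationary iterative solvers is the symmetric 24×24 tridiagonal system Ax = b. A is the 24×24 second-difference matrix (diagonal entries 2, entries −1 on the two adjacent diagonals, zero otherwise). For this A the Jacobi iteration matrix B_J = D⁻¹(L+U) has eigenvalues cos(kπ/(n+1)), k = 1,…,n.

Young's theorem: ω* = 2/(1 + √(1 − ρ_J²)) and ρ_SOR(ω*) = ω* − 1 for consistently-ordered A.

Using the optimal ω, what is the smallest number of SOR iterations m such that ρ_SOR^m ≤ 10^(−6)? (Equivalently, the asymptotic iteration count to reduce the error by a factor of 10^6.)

m = 55

With n=24, ρ(Jacobi) = cos(π/25) = 0.9921147.
1 − cos²(π/25) = sin²(π/25) ⇒ √(1−ρ_J²) = sin(π/25) = 0.1253332.
ω* = 2/(1+0.1253332) = 1.7772514
ρ_SOR = ω* − 1 ≈ 0.7772514.
ρ_SOR^m ≤ 10^(−6) ⇔ m ≥ 6·ln10/(−ln 0.7772514) = 13.8155/0.251991 = 54.825; m = ⌈54.825⌉ = 55.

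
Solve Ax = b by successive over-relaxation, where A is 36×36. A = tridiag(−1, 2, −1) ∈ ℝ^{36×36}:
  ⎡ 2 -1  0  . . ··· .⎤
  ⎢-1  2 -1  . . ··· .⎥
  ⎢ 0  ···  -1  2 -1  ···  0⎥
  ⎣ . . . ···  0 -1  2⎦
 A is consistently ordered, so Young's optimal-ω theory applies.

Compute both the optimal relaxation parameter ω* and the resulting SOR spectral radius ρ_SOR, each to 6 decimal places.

B_J for the 36×36 system has eigenvalues cos(kπ/37); ρ_J = cos(π/37) = 0.996397.
1 − cos²(π/37) = sin²(π/37) ⇒ √(1−ρ_J²) = sin(π/37) = 0.0848059.
ω* = 2 / (1 + 0.0848059) = 2 / 1.0848059 ≈ 1.843648.
ρ_SOR = ω* − 1 ≈ 0.843648.

ω* = 1.843648, ρ_SOR = 0.843648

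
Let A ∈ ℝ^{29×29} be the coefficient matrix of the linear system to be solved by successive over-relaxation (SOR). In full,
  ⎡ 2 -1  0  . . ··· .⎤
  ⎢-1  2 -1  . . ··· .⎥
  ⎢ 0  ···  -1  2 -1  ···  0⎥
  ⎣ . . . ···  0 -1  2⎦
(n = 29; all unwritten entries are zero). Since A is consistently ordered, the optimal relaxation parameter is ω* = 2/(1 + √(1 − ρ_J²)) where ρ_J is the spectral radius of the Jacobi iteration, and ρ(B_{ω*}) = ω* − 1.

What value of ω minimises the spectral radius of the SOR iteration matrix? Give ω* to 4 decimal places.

n=29: λ(B_J) = 1 − λ(A)/2 = cos(kπ/30); k=1 gives ρ_J = 0.9945.
1 − cos²(π/30) = sin²(π/30) ⇒ √(1−ρ_J²) = sin(π/30) = 0.10453.
Then 2/(1+√(1−ρ_J²)) = 2/(1+0.10453); ω* = 2/1.10453 = 1.8107.
ρ_SOR = ω* − 1 = 1.8107 − 1 = 0.8107.

ω* = 1.8107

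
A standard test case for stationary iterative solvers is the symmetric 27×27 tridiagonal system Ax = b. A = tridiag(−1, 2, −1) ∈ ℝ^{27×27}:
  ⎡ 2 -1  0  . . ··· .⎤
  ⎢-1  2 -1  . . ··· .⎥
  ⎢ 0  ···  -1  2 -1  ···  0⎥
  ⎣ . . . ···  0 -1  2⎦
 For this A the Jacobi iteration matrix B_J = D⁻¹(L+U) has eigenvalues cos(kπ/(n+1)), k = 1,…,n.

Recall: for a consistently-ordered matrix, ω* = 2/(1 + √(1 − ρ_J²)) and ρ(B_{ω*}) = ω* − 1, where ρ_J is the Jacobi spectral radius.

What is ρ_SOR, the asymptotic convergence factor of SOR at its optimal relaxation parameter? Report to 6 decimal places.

ρ_SOR = 0.798619

B_J for the 27×27 system has eigenvalues cos(kπ/28); ρ_J = cos(π/28) = 0.993712.
root = sin(π/28) = 0.1119645  (since 1−cos² = sin²).
Young: ω* = 2/(1+√(1−ρ_J²)) = 2/(1+0.1119645) = 2/1.1119645 = 1.798619.
Hence ρ(B_{ω*}) = 1.798619 − 1 = 0.798619.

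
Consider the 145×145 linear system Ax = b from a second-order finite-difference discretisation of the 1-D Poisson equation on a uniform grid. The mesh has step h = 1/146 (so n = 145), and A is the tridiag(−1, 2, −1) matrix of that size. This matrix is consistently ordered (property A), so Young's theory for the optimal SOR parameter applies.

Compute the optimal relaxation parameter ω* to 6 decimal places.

ω* = 1.957874

ρ_J = max_k |cos(kπ/146)| = cos(π/146) = 0.999769
√(1 − cos²(π/146)) = sin(π/146) ≈ 0.0215161.
ω* = 2 / (1 + 0.0215161) = 2 / 1.0215161 ≈ 1.957874.
and ρ(B_{ω*}) = 1.957874 − 1 = 0.957874.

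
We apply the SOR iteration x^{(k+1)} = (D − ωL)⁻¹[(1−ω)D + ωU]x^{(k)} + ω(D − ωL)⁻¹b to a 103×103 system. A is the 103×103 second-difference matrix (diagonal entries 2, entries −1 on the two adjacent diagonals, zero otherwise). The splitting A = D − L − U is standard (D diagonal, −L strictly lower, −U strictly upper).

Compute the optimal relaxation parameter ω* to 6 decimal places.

ω* = 1.941365

[ρ_J] n=103: ρ(B_J) = cos(π/(n+1)) = cos(π/104) = 0.999544.
√(1 − cos²(π/104)) = sin(π/104) ≈ 0.0302030.
Then 2/(1+√(1−ρ_J²)) = 2/(1+0.0302030); ω* = 2/1.0302030 = 1.941365.
ρ_SOR = ω* − 1 ≈ 0.941365.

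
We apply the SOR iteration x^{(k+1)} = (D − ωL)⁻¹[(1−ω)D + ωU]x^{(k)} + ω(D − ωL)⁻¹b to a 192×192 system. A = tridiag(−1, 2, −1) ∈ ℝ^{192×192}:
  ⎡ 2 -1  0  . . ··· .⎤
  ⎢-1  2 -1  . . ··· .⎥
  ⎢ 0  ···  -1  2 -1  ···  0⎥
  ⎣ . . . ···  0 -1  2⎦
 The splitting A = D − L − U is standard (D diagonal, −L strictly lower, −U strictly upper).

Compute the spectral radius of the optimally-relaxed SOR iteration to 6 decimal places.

ρ_SOR = 0.967967

ρ_J = max_k |cos(kπ/193)| = cos(π/193) = 0.999868
root = sin(π/193) = 0.0162770  (since 1−cos² = sin²).
ω* = 2/(1+0.0162770) = 1.967967
At ω = 1.967967 every |λ(B_ω)| = ω−1, so ρ_SOR = 0.967967.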